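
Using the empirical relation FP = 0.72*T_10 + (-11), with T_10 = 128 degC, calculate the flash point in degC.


FP = 0.72 * 128 + (-11) = 81.16

81.16 degC


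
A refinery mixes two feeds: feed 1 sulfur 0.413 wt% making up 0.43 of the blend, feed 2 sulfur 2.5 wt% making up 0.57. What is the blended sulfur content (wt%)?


Linear sulfur blending: S_blend = x1*S1 + x2*S2
Contribution 1: 0.43 * 0.413 = 0.17759 wt%
Contribution 2: 0.57 * 2.5 = 1.425 wt%
S_blend = 0.17759 + 1.425 = 1.60259

1.60259 wt%


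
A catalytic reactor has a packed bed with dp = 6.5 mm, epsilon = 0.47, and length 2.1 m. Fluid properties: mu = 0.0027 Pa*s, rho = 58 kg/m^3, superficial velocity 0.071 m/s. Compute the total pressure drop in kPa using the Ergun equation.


dp = 6.5 mm = 0.0065 m
Viscous term = 150*0.0027*0.071*(1-0.47)^2 / (0.0065^2*0.47^3) = 1841.39
Inertial term = 1.75*58*0.071^2*(1-0.47) / (0.0065*0.47^3) = 401.839
dP/L = 1841.39 + 401.839 = 2243.23 Pa/m
dP = 2243.23 * 2.1 / 1000 = 4.711 kPa

4.711 kPa


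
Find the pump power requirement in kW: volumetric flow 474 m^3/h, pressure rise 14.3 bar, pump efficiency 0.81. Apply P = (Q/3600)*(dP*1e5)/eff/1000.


Q = 474 / 3600 = 0.131667 m^3/s
P = 0.131667 * (14.3 * 1e5) / 0.81 / 1000 = 232.4

232.4 kW


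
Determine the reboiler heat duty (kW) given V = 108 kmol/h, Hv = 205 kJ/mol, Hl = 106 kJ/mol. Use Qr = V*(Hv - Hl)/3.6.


Qr = 108 * (205 - 106) / 3.6 = 108 * 99 / 3.6 = 2970

2970 kW


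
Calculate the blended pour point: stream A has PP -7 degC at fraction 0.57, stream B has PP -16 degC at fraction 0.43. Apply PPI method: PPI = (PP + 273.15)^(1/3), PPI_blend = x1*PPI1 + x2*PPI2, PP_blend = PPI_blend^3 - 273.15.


PPI_1 = (-7 + 273.15)^(1/3) = 6.432436
PPI_2 = (-16 + 273.15)^(1/3) = 6.359098
PPI_blend = 0.57 * 6.432436 + 0.43 * 6.359098 = 6.400901
PP_blend = 6.400901^3 - 273.15 = 262.2547 - 273.15 = -10.9

-10.9 degC


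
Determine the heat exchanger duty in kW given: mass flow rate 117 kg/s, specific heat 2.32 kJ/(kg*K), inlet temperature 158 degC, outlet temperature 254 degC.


Q = m_dot * cp * delta_T
delta_T = 254 - 158 = 96 K
Q = 117 * 2.32 * 96
= 271.44 * 96
= 26058.24 kW

26058.24 kW


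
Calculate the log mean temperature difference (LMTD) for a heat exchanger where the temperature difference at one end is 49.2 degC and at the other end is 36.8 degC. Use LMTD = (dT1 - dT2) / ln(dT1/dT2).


LMTD = (dT1 - dT2) / ln(dT1/dT2)
= (49.2 - 36.8) / ln(49.2 / 36.8) = 12.4 / 0.290396 = 42.70

42.70 degC


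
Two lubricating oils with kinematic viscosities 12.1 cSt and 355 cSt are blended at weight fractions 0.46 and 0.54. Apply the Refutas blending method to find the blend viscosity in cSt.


Refutas method: VBN_i = 14.534*ln(ln(visc_i + 0.8)) + 10.975, blended linearly by mass fraction; since VBN is linear in VBI_i = ln(ln(visc_i + 0.8)) and the fractions sum to 1, blend VBI directly: visc = exp(exp(VBI_blend)) - 0.8
VBI_1 = ln(ln(12.1 + 0.8)) = 0.938924
VBI_2 = ln(ln(355 + 0.8)) = 1.7706
VBI_blend = 0.46 * 0.938924 + 0.54 * 1.7706 = 1.38803
visc_blend = exp(exp(1.38803)) - 0.8 = 54.18

54.18 cSt


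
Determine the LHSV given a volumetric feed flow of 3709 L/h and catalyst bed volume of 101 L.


LHSV = volumetric feed rate / catalyst volume
= 3709 L/h / 101 L
= 36.72 h^-1

36.72 h^-1


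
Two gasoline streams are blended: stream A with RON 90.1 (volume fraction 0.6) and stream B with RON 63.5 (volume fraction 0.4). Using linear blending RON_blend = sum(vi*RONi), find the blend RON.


Linear blending: RON_blend = sum(vi * RONi)
Contribution 1: 0.6 * 90.1 = 54.06
Contribution 2: 0.4 * 63.5 = 25.4
RON_blend = 54.06 + 25.4 = 79.46

79.46


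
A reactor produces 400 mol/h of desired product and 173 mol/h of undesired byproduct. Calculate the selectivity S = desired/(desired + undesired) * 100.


Selectivity = desired / (desired + undesired) * 100
Total products = 400 + 173 = 573 mol/h
S = 400 / 573 * 100
= 0.6981 * 100
= 69.81 %

69.81 %


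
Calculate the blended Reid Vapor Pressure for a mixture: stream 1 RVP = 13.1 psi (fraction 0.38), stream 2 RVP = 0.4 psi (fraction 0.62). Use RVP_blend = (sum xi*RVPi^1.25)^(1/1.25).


Chevron index: RVP_blend = (sum xi*RVPi^1.25)^(1/1.25)
RVP^1.25 terms: 0.38 * 13.1^1.25 + 0.62 * 0.4^1.25 = 9.66772
RVP_blend = 9.66772^(1/1.25) = 6.141

6.141 psi


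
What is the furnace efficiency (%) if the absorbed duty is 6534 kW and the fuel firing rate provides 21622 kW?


Furnace efficiency = Q_absorbed / Q_fuel * 100
= 6534 / 21622 * 100 = 30.22

30.22 %


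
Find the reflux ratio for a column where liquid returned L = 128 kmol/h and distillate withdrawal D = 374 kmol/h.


Reflux ratio definition: R = L / D (liquid returned / distillate withdrawn)
L = 128 kmol/h, D = 374 kmol/h
R = 128 / 374 = 0.3422

0.3422


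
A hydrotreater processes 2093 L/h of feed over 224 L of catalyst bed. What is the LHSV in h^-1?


LHSV = volumetric feed rate / catalyst volume
= 2093 L/h / 224 L
= 9.344 h^-1

9.344 h^-1


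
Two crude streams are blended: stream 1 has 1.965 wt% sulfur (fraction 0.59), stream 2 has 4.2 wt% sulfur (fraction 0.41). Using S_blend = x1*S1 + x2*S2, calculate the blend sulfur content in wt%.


Linear sulfur blending: S_blend = x1*S1 + x2*S2
Contribution 1: 0.59 * 1.965 = 1.15935 wt%
Contribution 2: 0.41 * 4.2 = 1.722 wt%
S_blend = 1.15935 + 1.722 = 2.88135

2.88135 wt%


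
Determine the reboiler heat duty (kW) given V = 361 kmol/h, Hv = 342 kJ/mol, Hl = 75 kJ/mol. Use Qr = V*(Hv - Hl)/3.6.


Qr = 361 * (342 - 75) / 3.6 = 361 * 267 / 3.6 = 26770

26770 kW


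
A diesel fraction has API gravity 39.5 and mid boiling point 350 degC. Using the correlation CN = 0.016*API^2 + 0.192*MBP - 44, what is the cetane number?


CN = 0.016 * 39.5^2 + 0.192 * 350 - 44
CN = 24.964 + 67.2 - 44 = 48.164

48.164


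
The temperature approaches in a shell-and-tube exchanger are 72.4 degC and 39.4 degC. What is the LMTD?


LMTD = (dT1 - dT2) / ln(dT1/dT2)
= (72.4 - 39.4) / ln(72.4 / 39.4) = 33 / 0.60844 = 54.24

54.24 degC


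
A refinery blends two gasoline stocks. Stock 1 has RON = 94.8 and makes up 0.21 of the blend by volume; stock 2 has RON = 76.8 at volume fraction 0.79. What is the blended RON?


Linear blending: RON_blend = sum(vi * RONi)
Contribution 1: 0.21 * 94.8 = 19.908
Contribution 2: 0.79 * 76.8 = 60.672
RON_blend = 19.908 + 60.672 = 80.58

80.58


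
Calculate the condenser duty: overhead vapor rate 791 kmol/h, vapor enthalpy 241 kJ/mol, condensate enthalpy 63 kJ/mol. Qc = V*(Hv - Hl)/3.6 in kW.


Qc = 791 * (241 - 63) / 3.6 = 791 * 178 / 3.6 = 39110

39110 kW


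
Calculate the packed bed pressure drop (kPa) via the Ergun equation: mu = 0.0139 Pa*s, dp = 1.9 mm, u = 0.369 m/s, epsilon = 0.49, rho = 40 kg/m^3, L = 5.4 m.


dp = 1.9 mm = 0.0019 m
Viscous term = 150*0.0139*0.369*(1-0.49)^2 / (0.0019^2*0.49^3) = 471170
Inertial term = 1.75*40*0.369^2*(1-0.49) / (0.0019*0.49^3) = 21746
dP/L = 471170 + 21746 = 492916 Pa/m
dP = 492916 * 5.4 / 1000 = 2662 kPa

2662 kPa


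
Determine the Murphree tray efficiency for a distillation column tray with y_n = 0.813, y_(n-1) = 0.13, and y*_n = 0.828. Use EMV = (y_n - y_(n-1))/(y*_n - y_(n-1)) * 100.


Murphree vapor efficiency: EMV = (y_n - y_(n-1)) / (y*_n - y_(n-1)) * 100
EMV = (0.813 - 0.13) / (0.828 - 0.13) * 100 = 0.683 / 0.698 * 100 = 97.85

97.85 %


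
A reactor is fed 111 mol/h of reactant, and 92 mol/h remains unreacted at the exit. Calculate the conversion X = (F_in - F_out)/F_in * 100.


X = (F_in - F_out) / F_in * 100
Moles reacted = 111 - 92 = 19
X = 19 / 111 * 100
= 0.1712 * 100
= 17.12 %

17.12 %


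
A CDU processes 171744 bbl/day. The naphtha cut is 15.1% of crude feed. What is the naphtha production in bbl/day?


Crude throughput = 171744 bbl/day
Fraction yield = 15.1%
yield = throughput * fraction / 100
yield = 171744 * 15.1 / 100 = 25933.344

25933.344 bbl/day


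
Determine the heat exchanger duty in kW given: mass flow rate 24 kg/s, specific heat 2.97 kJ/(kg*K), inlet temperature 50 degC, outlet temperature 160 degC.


Q = m_dot * cp * delta_T
delta_T = 160 - 50 = 110 K
Q = 24 * 2.97 * 110
= 71.28 * 110
= 7840.8 kW

7840.8 kW


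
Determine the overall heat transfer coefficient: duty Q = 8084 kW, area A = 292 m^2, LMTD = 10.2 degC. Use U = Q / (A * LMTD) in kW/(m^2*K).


From Q = U*A*LMTD, U = Q / (A * LMTD)
U = 8084 / (292 * 10.2) = 8084 / 2978.4 = 2.714

2.714 kW/(m^2*K)


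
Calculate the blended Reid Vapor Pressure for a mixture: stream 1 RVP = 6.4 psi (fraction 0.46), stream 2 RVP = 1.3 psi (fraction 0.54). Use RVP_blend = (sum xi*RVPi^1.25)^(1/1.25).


Chevron index: RVP_blend = (sum xi*RVPi^1.25)^(1/1.25)
RVP^1.25 terms: 0.46 * 6.4^1.25 + 0.54 * 1.3^1.25 = 5.43214
RVP_blend = 5.43214^(1/1.25) = 3.872

3.872 psi


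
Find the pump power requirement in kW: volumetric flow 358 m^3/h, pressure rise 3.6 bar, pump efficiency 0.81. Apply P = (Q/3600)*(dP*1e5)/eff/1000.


Q = 358 / 3600 = 0.0994444 m^3/s
P = 0.0994444 * (3.6 * 1e5) / 0.81 / 1000 = 44.20

44.20 kW


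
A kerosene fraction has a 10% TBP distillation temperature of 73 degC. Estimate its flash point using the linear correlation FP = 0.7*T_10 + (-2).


FP = 0.7 * 73 + (-2) = 49.1

49.1 degC


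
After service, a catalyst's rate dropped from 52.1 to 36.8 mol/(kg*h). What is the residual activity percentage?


Activity (%) = (rate_used / rate_fresh) * 100
rate_used = 36.8, rate_fresh = 52.1
= (36.8 / 52.1) * 100
= 0.7063 * 100 = 70.63

70.63 %


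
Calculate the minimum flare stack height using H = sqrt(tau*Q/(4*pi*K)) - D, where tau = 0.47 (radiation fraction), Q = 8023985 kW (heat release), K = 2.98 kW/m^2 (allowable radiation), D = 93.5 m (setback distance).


tau*Q/(4*pi*K) = 0.47 * 8023985 / (4 * pi * 2.98) = 100708
sqrt(100708) = 317.345
H = 317.345 - 93.5 = 223.8

223.8 m


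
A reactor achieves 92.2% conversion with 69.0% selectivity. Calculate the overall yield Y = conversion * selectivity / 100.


Overall yield = conversion (%) * selectivity (%) / 100
Conversion = 92.2%, Selectivity = 69.0%
Y = 92.2 * 69.0 / 100
= 63.618 %

63.618 %


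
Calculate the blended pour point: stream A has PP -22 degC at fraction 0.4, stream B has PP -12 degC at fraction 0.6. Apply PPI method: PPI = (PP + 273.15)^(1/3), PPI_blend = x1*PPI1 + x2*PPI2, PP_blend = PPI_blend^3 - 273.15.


PPI_1 = (-22 + 273.15)^(1/3) = 6.30925
PPI_2 = (-12 + 273.15)^(1/3) = 6.391901
PPI_blend = 0.4 * 6.30925 + 0.6 * 6.391901 = 6.358841
PP_blend = 6.358841^3 - 273.15 = 257.1188 - 273.15 = -16.03

-16.03 degC


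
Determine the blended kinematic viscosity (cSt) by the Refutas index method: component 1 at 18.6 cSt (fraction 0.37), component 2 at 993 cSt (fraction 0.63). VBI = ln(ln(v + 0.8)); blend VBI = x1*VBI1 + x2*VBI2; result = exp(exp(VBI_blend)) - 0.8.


Refutas method: VBN_i = 14.534*ln(ln(visc_i + 0.8)) + 10.975, blended linearly by mass fraction; since VBN is linear in VBI_i = ln(ln(visc_i + 0.8)) and the fractions sum to 1, blend VBI directly: visc = exp(exp(VBI_blend)) - 0.8
VBI_1 = ln(ln(18.6 + 0.8)) = 1.08697
VBI_2 = ln(ln(993 + 0.8)) = 1.93174
VBI_blend = 0.37 * 1.08697 + 0.63 * 1.93174 = 1.61918
visc_blend = exp(exp(1.61918)) - 0.8 = 155.1

155.1 cSt


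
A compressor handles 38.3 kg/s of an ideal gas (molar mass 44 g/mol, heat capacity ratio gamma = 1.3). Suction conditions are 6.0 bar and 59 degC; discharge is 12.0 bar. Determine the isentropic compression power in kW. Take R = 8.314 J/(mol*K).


Isentropic work: W = m*(gamma/(gamma-1))*(R*T1/MW)*((P2/P1)^((gamma-1)/gamma) - 1)
T1 = 59 + 273.15 = 332.15 K
Pressure ratio = 12.0 / 6.0 = 2
Exponent = (1.3 - 1)/1.3 = 0.230769
(P2/P1)^exp - 1 = 2^0.230769 - 1 = 0.17346
W = 38.3 * 1.3 / 0.3 * 8.314 * 332.15 / 44 * 0.17346 = 1807

1807 kW


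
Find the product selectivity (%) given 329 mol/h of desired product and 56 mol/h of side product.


Selectivity = desired / (desired + undesired) * 100
Total products = 329 + 56 = 385 mol/h
S = 329 / 385 * 100
= 0.8545 * 100
= 85.45 %

85.45 %


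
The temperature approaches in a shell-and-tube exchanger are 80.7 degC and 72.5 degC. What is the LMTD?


LMTD = (dT1 - dT2) / ln(dT1/dT2)
= (80.7 - 72.5) / ln(80.7 / 72.5) = 8.2 / 0.107152 = 76.53

76.53 degC


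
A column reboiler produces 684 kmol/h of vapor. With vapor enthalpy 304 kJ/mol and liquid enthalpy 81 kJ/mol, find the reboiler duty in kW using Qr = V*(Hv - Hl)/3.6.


Qr = 684 * (304 - 81) / 3.6 = 684 * 223 / 3.6 = 42370

42370 kW


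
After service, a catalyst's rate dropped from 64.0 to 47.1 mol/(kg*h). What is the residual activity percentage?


Activity (%) = (rate_used / rate_fresh) * 100
rate_used = 47.1, rate_fresh = 64.0
= (47.1 / 64.0) * 100
= 0.7359 * 100 = 73.59

73.59 %


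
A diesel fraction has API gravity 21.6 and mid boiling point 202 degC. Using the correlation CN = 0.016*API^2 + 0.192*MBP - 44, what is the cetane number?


CN = 0.016 * 21.6^2 + 0.192 * 202 - 44
CN = 7.46496 + 38.784 - 44 = 2.24896

2.24896


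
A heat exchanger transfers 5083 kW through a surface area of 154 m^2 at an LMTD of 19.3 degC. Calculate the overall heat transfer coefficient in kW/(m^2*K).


From Q = U*A*LMTD, U = Q / (A * LMTD)
U = 5083 / (154 * 19.3) = 5083 / 2972.2 = 1.710

1.710 kW/(m^2*K)


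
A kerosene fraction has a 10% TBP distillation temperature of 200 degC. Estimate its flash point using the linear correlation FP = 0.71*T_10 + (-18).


FP = 0.71 * 200 + (-18) = 124

124 degC


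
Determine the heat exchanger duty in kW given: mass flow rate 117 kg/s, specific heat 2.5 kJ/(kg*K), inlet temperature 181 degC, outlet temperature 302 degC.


Q = m_dot * cp * delta_T
delta_T = 302 - 181 = 121 K
Q = 117 * 2.5 * 121
= 292.5 * 121
= 35392.5 kW

35392.5 kW


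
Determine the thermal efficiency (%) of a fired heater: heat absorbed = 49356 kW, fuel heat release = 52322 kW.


Furnace efficiency = Q_absorbed / Q_fuel * 100
= 49356 / 52322 * 100 = 94.33

94.33 %


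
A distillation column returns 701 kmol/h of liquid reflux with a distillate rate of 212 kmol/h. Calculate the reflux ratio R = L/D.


Reflux ratio definition: R = L / D (liquid returned / distillate withdrawn)
L = 701 kmol/h, D = 212 kmol/h
R = 701 / 212 = 3.307

3.307


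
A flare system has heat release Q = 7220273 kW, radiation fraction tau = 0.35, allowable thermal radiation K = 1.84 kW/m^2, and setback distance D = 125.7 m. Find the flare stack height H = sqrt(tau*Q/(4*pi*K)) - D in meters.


tau*Q/(4*pi*K) = 0.35 * 7220273 / (4 * pi * 1.84) = 109293
sqrt(109293) = 330.595
H = 330.595 - 125.7 = 204.9

204.9 m


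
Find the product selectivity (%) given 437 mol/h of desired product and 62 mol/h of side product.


Selectivity = desired / (desired + undesired) * 100
Total products = 437 + 62 = 499 mol/h
S = 437 / 499 * 100
= 0.8758 * 100
= 87.58 %

87.58 %


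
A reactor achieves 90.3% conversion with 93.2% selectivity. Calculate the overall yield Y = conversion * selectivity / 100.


Overall yield = conversion (%) * selectivity (%) / 100
Conversion = 90.3%, Selectivity = 93.2%
Y = 90.3 * 93.2 / 100
= 84.1596 %

84.1596 %


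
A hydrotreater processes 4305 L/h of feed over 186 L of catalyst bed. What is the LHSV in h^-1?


LHSV = volumetric feed rate / catalyst volume
= 4305 L/h / 186 L
= 23.15 h^-1

23.15 h^-1


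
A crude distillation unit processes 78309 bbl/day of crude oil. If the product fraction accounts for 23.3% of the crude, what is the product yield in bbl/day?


Crude throughput = 78309 bbl/day
Fraction yield = 23.3%
yield = throughput * fraction / 100
yield = 78309 * 23.3 / 100 = 18245.997

18245.997 bbl/day


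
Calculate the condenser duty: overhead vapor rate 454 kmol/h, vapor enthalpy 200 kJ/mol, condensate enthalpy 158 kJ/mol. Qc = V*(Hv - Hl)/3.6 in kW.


Qc = 454 * (200 - 158) / 3.6 = 454 * 42 / 3.6 = 5297

5297 kW


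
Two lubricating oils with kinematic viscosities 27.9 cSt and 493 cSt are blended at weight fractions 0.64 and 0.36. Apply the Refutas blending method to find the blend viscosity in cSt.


Refutas method: VBN_i = 14.534*ln(ln(visc_i + 0.8)) + 10.975, blended linearly by mass fraction; since VBN is linear in VBI_i = ln(ln(visc_i + 0.8)) and the fractions sum to 1, blend VBI directly: visc = exp(exp(VBI_blend)) - 0.8
VBI_1 = ln(ln(27.9 + 0.8)) = 1.21102
VBI_2 = ln(ln(493 + 0.8)) = 1.82489
VBI_blend = 0.64 * 1.21102 + 0.36 * 1.82489 = 1.43201
visc_blend = exp(exp(1.43201)) - 0.8 = 65.03

65.03 cSt


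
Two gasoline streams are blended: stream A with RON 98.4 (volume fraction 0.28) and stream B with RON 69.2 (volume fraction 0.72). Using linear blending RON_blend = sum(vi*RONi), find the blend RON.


Linear blending: RON_blend = sum(vi * RONi)
Contribution 1: 0.28 * 98.4 = 27.552
Contribution 2: 0.72 * 69.2 = 49.824
RON_blend = 27.552 + 49.824 = 77.376

77.376


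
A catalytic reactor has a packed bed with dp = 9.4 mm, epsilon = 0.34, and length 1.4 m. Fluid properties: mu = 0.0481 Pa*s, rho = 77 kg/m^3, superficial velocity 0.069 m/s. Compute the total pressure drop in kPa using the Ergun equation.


dp = 9.4 mm = 0.0094 m
Viscous term = 150*0.0481*0.069*(1-0.34)^2 / (0.0094^2*0.34^3) = 62442.6
Inertial term = 1.75*77*0.069^2*(1-0.34) / (0.0094*0.34^3) = 1146.06
dP/L = 62442.6 + 1146.06 = 63588.7 Pa/m
dP = 63588.7 * 1.4 / 1000 = 89.02 kPa

89.02 kPa


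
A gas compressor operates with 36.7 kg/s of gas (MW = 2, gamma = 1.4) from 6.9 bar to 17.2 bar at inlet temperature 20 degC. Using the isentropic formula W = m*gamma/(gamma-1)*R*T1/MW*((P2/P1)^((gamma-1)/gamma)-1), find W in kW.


Isentropic work: W = m*(gamma/(gamma-1))*(R*T1/MW)*((P2/P1)^((gamma-1)/gamma) - 1)
T1 = 20 + 273.15 = 293.15 K
Pressure ratio = 17.2 / 6.9 = 2.49275
Exponent = (1.4 - 1)/1.4 = 0.285714
(P2/P1)^exp - 1 = 2.49275^0.285714 - 1 = 0.298185
W = 36.7 * 1.4 / 0.4 * 8.314 * 293.15 / 2 * 0.298185 = 46680

46680 kW


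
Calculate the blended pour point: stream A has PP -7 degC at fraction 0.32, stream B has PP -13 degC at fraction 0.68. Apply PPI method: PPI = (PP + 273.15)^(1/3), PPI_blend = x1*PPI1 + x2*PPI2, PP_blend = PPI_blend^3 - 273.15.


PPI_1 = (-7 + 273.15)^(1/3) = 6.432436
PPI_2 = (-13 + 273.15)^(1/3) = 6.383731
PPI_blend = 0.32 * 6.432436 + 0.68 * 6.383731 = 6.399317
PP_blend = 6.399317^3 - 273.15 = 262.0601 - 273.15 = -11.09

-11.09 degC


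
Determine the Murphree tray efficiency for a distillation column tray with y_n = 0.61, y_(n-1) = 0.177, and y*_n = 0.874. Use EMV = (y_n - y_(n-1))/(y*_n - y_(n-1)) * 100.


Murphree vapor efficiency: EMV = (y_n - y_(n-1)) / (y*_n - y_(n-1)) * 100
EMV = (0.61 - 0.177) / (0.874 - 0.177) * 100 = 0.433 / 0.697 * 100 = 62.12

62.12 %


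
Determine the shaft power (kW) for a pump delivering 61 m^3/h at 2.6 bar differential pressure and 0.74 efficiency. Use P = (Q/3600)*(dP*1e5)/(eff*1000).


Q = 61 / 3600 = 0.0169444 m^3/s
P = 0.0169444 * (2.6 * 1e5) / 0.74 / 1000 = 5.953

5.953 kW


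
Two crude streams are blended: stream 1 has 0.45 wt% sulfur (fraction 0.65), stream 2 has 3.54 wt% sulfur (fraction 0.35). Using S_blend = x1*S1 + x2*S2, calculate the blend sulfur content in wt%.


Linear sulfur blending: S_blend = x1*S1 + x2*S2
Contribution 1: 0.65 * 0.45 = 0.2925 wt%
Contribution 2: 0.35 * 3.54 = 1.239 wt%
S_blend = 0.2925 + 1.239 = 1.5315

1.5315 wt%


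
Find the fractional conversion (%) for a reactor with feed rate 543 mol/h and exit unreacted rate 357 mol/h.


X = (F_in - F_out) / F_in * 100
Moles reacted = 543 - 357 = 186
X = 186 / 543 * 100
= 0.3425 * 100
= 34.25 %

34.25 %


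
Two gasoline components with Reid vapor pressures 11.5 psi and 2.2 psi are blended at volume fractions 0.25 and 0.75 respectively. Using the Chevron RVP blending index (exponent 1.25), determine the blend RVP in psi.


Chevron index: RVP_blend = (sum xi*RVPi^1.25)^(1/1.25)
RVP^1.25 terms: 0.25 * 11.5^1.25 + 0.75 * 2.2^1.25 = 7.30385
RVP_blend = 7.30385^(1/1.25) = 4.907

4.907 psi


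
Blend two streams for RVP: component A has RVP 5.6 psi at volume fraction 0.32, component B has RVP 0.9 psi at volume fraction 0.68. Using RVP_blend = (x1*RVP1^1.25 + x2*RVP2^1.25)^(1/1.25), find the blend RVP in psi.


Chevron index: RVP_blend = (sum xi*RVPi^1.25)^(1/1.25)
RVP^1.25 terms: 0.32 * 5.6^1.25 + 0.68 * 0.9^1.25 = 3.35276
RVP_blend = 3.35276^(1/1.25) = 2.632

2.632 psi


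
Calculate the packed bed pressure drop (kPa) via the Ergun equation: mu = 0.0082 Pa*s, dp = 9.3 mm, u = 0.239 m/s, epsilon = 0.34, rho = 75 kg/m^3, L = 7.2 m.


dp = 9.3 mm = 0.0093 m
Viscous term = 150*0.0082*0.239*(1-0.34)^2 / (0.0093^2*0.34^3) = 37669.4
Inertial term = 1.75*75*0.239^2*(1-0.34) / (0.0093*0.34^3) = 13536.9
dP/L = 37669.4 + 13536.9 = 51206.3 Pa/m
dP = 51206.3 * 7.2 / 1000 = 368.7 kPa

368.7 kPa


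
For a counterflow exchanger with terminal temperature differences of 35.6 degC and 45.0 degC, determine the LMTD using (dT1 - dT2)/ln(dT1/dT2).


LMTD = (dT1 - dT2) / ln(dT1/dT2)
= (35.6 - 45.0) / ln(35.6 / 45.0) = -9.4 / -0.234317 = 40.12

40.12 degC


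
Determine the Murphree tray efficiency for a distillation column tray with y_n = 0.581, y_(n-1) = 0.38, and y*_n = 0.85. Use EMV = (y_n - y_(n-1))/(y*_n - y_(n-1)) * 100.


Murphree vapor efficiency: EMV = (y_n - y_(n-1)) / (y*_n - y_(n-1)) * 100
EMV = (0.581 - 0.38) / (0.85 - 0.38) * 100 = 0.201 / 0.47 * 100 = 42.77

42.77 %


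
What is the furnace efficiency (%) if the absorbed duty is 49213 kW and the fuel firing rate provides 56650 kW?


Furnace efficiency = Q_absorbed / Q_fuel * 100
= 49213 / 56650 * 100 = 86.87

86.87 %


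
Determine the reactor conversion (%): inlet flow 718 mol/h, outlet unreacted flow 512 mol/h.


X = (F_in - F_out) / F_in * 100
Moles reacted = 718 - 512 = 206
X = 206 / 718 * 100
= 0.2869 * 100
= 28.69 %

28.69 %


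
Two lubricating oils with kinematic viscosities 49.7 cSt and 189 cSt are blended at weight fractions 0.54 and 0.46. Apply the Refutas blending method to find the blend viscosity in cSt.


Refutas method: VBN_i = 14.534*ln(ln(visc_i + 0.8)) + 10.975, blended linearly by mass fraction; since VBN is linear in VBI_i = ln(ln(visc_i + 0.8)) and the fractions sum to 1, blend VBI directly: visc = exp(exp(VBI_blend)) - 0.8
VBI_1 = ln(ln(49.7 + 0.8)) = 1.36659
VBI_2 = ln(ln(189 + 0.8)) = 1.65746
VBI_blend = 0.54 * 1.36659 + 0.46 * 1.65746 = 1.50039
visc_blend = exp(exp(1.50039)) - 0.8 = 87.74

87.74 cSt


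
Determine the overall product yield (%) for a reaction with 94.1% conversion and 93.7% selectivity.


Overall yield = conversion (%) * selectivity (%) / 100
Conversion = 94.1%, Selectivity = 93.7%
Y = 94.1 * 93.7 / 100
= 88.1717 %

88.1717 %


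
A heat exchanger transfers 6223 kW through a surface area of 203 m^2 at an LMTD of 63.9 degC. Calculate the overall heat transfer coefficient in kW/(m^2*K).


From Q = U*A*LMTD, U = Q / (A * LMTD)
U = 6223 / (203 * 63.9) = 6223 / 12971.7 = 0.4797

0.4797 kW/(m^2*K)


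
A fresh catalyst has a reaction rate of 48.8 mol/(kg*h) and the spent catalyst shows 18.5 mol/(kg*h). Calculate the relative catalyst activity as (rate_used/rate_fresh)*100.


Activity (%) = (rate_used / rate_fresh) * 100
rate_used = 18.5, rate_fresh = 48.8
= (18.5 / 48.8) * 100
= 0.3791 * 100 = 37.91

37.91 %


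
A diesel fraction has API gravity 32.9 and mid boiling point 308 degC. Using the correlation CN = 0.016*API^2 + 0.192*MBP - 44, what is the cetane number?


CN = 0.016 * 32.9^2 + 0.192 * 308 - 44
CN = 17.31856 + 59.136 - 44 = 32.45456

32.45456


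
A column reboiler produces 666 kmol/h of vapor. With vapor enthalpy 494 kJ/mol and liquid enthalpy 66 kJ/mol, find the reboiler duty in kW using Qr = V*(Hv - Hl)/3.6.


Qr = 666 * (494 - 66) / 3.6 = 666 * 428 / 3.6 = 79180

79180 kW


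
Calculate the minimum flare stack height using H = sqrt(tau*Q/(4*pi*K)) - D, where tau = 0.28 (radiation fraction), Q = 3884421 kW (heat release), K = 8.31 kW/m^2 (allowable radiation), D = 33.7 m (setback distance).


tau*Q/(4*pi*K) = 0.28 * 3884421 / (4 * pi * 8.31) = 10415.3
sqrt(10415.3) = 102.055
H = 102.055 - 33.7 = 68.36

68.36 m


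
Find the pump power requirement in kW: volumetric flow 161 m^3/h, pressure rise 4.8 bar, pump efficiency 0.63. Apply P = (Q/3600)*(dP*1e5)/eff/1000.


Q = 161 / 3600 = 0.0447222 m^3/s
P = 0.0447222 * (4.8 * 1e5) / 0.63 / 1000 = 34.07

34.07 kW


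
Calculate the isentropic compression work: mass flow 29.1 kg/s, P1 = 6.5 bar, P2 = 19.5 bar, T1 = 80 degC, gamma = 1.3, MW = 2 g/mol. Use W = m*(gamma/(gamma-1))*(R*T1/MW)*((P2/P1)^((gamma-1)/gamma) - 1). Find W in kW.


Isentropic work: W = m*(gamma/(gamma-1))*(R*T1/MW)*((P2/P1)^((gamma-1)/gamma) - 1)
T1 = 80 + 273.15 = 353.15 K
Pressure ratio = 19.5 / 6.5 = 3
Exponent = (1.3 - 1)/1.3 = 0.230769
(P2/P1)^exp - 1 = 3^0.230769 - 1 = 0.28856
W = 29.1 * 1.3 / 0.3 * 8.314 * 353.15 / 2 * 0.28856 = 53420

53420 kW


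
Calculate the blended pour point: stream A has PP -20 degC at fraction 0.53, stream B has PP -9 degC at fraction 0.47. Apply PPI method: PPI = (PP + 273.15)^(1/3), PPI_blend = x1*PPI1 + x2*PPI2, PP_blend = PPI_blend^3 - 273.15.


PPI_1 = (-20 + 273.15)^(1/3) = 6.325953
PPI_2 = (-9 + 273.15)^(1/3) = 6.416283
PPI_blend = 0.53 * 6.325953 + 0.47 * 6.416283 = 6.368408
PP_blend = 6.368408^3 - 273.15 = 258.2811 - 273.15 = -14.87

-14.87 degC


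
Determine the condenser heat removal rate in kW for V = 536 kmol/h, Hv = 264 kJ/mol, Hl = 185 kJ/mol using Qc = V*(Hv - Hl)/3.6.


Qc = 536 * (264 - 185) / 3.6 = 536 * 79 / 3.6 = 11760

11760 kW


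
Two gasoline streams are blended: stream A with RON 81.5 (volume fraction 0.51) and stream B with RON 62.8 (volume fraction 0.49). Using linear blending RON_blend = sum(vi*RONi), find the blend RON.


Linear blending: RON_blend = sum(vi * RONi)
Contribution 1: 0.51 * 81.5 = 41.565
Contribution 2: 0.49 * 62.8 = 30.772
RON_blend = 41.565 + 30.772 = 72.337

72.337


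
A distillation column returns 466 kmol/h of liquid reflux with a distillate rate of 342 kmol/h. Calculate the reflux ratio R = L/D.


Reflux ratio definition: R = L / D (liquid returned / distillate withdrawn)
L = 466 kmol/h, D = 342 kmol/h
R = 466 / 342 = 1.363

1.363


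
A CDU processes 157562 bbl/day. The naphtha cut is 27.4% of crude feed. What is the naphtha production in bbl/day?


Crude throughput = 157562 bbl/day
Fraction yield = 27.4%
yield = throughput * fraction / 100
yield = 157562 * 27.4 / 100 = 43171.988

43171.988 bbl/day


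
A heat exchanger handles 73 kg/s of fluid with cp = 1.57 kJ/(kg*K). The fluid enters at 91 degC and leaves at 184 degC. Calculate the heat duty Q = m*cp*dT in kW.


Q = m_dot * cp * delta_T
delta_T = 184 - 91 = 93 K
Q = 73 * 1.57 * 93
= 114.61 * 93
= 10658.73 kW

10658.73 kW


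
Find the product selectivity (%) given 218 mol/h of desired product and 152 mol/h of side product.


Selectivity = desired / (desired + undesired) * 100
Total products = 218 + 152 = 370 mol/h
S = 218 / 370 * 100
= 0.5892 * 100
= 58.92 %

58.92 %


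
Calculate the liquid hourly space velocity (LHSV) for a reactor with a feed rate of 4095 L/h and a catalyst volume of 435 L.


LHSV = volumetric feed rate / catalyst volume
= 4095 L/h / 435 L
= 9.414 h^-1

9.414 h^-1


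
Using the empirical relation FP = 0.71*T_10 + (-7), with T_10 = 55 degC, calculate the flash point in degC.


FP = 0.71 * 55 + (-7) = 32.05

32.05 degC


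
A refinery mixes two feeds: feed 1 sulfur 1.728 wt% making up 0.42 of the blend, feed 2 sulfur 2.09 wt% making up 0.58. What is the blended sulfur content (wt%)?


Linear sulfur blending: S_blend = x1*S1 + x2*S2
Contribution 1: 0.42 * 1.728 = 0.72576 wt%
Contribution 2: 0.58 * 2.09 = 1.2122 wt%
S_blend = 0.72576 + 1.2122 = 1.93796

1.93796 wt%


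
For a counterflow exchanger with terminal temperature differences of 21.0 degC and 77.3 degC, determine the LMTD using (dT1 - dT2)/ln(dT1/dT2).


LMTD = (dT1 - dT2) / ln(dT1/dT2)
= (21.0 - 77.3) / ln(21.0 / 77.3) = -56.3 / -1.30317 = 43.20

43.20 degC


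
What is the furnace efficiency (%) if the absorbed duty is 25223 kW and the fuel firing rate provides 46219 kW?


Furnace efficiency = Q_absorbed / Q_fuel * 100
= 25223 / 46219 * 100 = 54.57

54.57 %


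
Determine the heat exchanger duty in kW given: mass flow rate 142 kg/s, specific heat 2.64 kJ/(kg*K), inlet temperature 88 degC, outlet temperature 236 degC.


Q = m_dot * cp * delta_T
delta_T = 236 - 88 = 148 K
Q = 142 * 2.64 * 148
= 374.88 * 148
= 55482.24 kW

55482.24 kW


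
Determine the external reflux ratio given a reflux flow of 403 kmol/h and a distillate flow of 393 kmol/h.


Reflux ratio definition: R = L / D (liquid returned / distillate withdrawn)
L = 403 kmol/h, D = 393 kmol/h
R = 403 / 393 = 1.025

1.025


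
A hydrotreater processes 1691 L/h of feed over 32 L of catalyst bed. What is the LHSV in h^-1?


LHSV = volumetric feed rate / catalyst volume
= 1691 L/h / 32 L
= 52.84 h^-1

52.84 h^-1


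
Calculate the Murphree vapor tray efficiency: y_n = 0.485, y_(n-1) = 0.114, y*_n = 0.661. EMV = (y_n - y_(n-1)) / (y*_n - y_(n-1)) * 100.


Murphree vapor efficiency: EMV = (y_n - y_(n-1)) / (y*_n - y_(n-1)) * 100
EMV = (0.485 - 0.114) / (0.661 - 0.114) * 100 = 0.371 / 0.547 * 100 = 67.82

67.82 %


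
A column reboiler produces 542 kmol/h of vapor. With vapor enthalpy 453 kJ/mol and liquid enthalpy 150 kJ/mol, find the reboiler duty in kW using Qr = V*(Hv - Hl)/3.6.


Qr = 542 * (453 - 150) / 3.6 = 542 * 303 / 3.6 = 45620

45620 kW


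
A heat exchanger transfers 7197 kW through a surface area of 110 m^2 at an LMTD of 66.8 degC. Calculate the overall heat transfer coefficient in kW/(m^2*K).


From Q = U*A*LMTD, U = Q / (A * LMTD)
U = 7197 / (110 * 66.8) = 7197 / 7348 = 0.9795

0.9795 kW/(m^2*K)


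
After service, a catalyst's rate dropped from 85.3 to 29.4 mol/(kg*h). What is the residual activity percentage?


Activity (%) = (rate_used / rate_fresh) * 100
rate_used = 29.4, rate_fresh = 85.3
= (29.4 / 85.3) * 100
= 0.3447 * 100 = 34.47

34.47 %


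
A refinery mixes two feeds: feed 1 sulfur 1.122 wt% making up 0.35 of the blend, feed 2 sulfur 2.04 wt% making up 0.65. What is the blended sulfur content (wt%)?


Linear sulfur blending: S_blend = x1*S1 + x2*S2
Contribution 1: 0.35 * 1.122 = 0.3927 wt%
Contribution 2: 0.65 * 2.04 = 1.326 wt%
S_blend = 0.3927 + 1.326 = 1.7187

1.7187 wt%


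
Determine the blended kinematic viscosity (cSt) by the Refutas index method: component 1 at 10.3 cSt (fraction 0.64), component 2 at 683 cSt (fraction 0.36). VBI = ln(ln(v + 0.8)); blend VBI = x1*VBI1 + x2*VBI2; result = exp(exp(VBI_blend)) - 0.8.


Refutas method: VBN_i = 14.534*ln(ln(visc_i + 0.8)) + 10.975, blended linearly by mass fraction; since VBN is linear in VBI_i = ln(ln(visc_i + 0.8)) and the fractions sum to 1, blend VBI directly: visc = exp(exp(VBI_blend)) - 0.8
VBI_1 = ln(ln(10.3 + 0.8)) = 0.878358
VBI_2 = ln(ln(683 + 0.8)) = 1.87605
VBI_blend = 0.64 * 0.878358 + 0.36 * 1.87605 = 1.23753
visc_blend = exp(exp(1.23753)) - 0.8 = 30.61

30.61 cSt


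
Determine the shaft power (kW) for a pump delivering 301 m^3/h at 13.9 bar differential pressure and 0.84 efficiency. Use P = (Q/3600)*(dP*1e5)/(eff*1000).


Q = 301 / 3600 = 0.0836111 m^3/s
P = 0.0836111 * (13.9 * 1e5) / 0.84 / 1000 = 138.4

138.4 kW


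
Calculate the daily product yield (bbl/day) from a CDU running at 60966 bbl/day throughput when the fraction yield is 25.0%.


Crude throughput = 60966 bbl/day
Fraction yield = 25.0%
yield = throughput * fraction / 100
yield = 60966 * 25.0 / 100 = 15241.5

15241.5 bbl/day


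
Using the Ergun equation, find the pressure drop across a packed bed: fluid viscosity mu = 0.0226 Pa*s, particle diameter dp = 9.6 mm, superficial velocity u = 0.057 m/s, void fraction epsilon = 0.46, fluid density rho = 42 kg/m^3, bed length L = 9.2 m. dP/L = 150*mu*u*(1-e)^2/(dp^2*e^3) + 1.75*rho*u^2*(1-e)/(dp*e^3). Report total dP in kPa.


dp = 9.6 mm = 0.0096 m
Viscous term = 150*0.0226*0.057*(1-0.46)^2 / (0.0096^2*0.46^3) = 6281.25
Inertial term = 1.75*42*0.057^2*(1-0.46) / (0.0096*0.46^3) = 138.002
dP/L = 6281.25 + 138.002 = 6419.25 Pa/m
dP = 6419.25 * 9.2 / 1000 = 59.06 kPa

59.06 kPa


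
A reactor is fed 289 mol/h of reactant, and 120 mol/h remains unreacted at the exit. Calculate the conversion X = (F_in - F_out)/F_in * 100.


X = (F_in - F_out) / F_in * 100
Moles reacted = 289 - 120 = 169
X = 169 / 289 * 100
= 0.5848 * 100
= 58.48 %

58.48 %


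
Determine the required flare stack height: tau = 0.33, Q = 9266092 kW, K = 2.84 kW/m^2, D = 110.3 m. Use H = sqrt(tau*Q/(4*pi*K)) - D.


tau*Q/(4*pi*K) = 0.33 * 9266092 / (4 * pi * 2.84) = 85680.6
sqrt(85680.6) = 292.712
H = 292.712 - 110.3 = 182.4

182.4 m


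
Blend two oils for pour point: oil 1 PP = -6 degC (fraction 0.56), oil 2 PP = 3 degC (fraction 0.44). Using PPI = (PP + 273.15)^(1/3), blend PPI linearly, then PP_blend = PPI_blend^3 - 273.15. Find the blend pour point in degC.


PPI_1 = (-6 + 273.15)^(1/3) = 6.440482
PPI_2 = (3 + 273.15)^(1/3) = 6.512009
PPI_blend = 0.56 * 6.440482 + 0.44 * 6.512009 = 6.471954
PP_blend = 6.471954^3 - 273.15 = 271.0855 - 273.15 = -2.06

-2.06 degC


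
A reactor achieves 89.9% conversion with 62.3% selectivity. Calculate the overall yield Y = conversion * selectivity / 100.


Overall yield = conversion (%) * selectivity (%) / 100
Conversion = 89.9%, Selectivity = 62.3%
Y = 89.9 * 62.3 / 100
= 56.0077 %

56.0077 %


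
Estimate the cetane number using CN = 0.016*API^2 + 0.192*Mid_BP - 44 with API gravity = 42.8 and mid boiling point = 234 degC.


CN = 0.016 * 42.8^2 + 0.192 * 234 - 44
CN = 29.30944 + 44.928 - 44 = 30.23744

30.23744


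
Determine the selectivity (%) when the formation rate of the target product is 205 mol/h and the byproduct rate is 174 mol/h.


Selectivity = desired / (desired + undesired) * 100
Total products = 205 + 174 = 379 mol/h
S = 205 / 379 * 100
= 0.5409 * 100
= 54.09 %

54.09 %


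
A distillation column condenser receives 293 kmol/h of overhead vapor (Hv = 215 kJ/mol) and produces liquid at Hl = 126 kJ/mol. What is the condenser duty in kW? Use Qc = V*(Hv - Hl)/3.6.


Qc = 293 * (215 - 126) / 3.6 = 293 * 89 / 3.6 = 7244

7244 kW


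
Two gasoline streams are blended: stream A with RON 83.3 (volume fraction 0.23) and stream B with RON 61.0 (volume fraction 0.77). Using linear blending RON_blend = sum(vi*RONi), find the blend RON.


Linear blending: RON_blend = sum(vi * RONi)
Contribution 1: 0.23 * 83.3 = 19.159
Contribution 2: 0.77 * 61.0 = 46.97
RON_blend = 19.159 + 46.97 = 66.129

66.129


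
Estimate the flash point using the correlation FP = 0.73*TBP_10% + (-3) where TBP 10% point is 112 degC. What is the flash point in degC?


FP = 0.73 * 112 + (-3) = 78.76

78.76 degC


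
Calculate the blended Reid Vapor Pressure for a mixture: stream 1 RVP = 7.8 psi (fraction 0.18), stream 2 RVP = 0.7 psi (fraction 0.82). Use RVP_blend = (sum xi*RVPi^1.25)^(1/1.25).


Chevron index: RVP_blend = (sum xi*RVPi^1.25)^(1/1.25)
RVP^1.25 terms: 0.18 * 7.8^1.25 + 0.82 * 0.7^1.25 = 2.87137
RVP_blend = 2.87137^(1/1.25) = 2.325

2.325 psi


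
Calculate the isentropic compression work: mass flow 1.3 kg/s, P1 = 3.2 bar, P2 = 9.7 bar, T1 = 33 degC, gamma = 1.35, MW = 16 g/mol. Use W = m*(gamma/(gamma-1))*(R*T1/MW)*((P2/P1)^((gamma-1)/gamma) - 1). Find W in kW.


Isentropic work: W = m*(gamma/(gamma-1))*(R*T1/MW)*((P2/P1)^((gamma-1)/gamma) - 1)
T1 = 33 + 273.15 = 306.15 K
Pressure ratio = 9.7 / 3.2 = 3.03125
Exponent = (1.35 - 1)/1.35 = 0.259259
(P2/P1)^exp - 1 = 3.03125^0.259259 - 1 = 0.333106
W = 1.3 * 1.35 / 0.35 * 8.314 * 306.15 / 16 * 0.333106 = 265.7

265.7 kW


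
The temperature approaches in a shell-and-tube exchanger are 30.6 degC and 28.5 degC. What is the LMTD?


LMTD = (dT1 - dT2) / ln(dT1/dT2)
= (30.6 - 28.5) / ln(30.6 / 28.5) = 2.1 / 0.0710959 = 29.54

29.54 degC


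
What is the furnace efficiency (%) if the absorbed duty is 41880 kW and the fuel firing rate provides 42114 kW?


Furnace efficiency = Q_absorbed / Q_fuel * 100
= 41880 / 42114 * 100 = 99.44

99.44 %


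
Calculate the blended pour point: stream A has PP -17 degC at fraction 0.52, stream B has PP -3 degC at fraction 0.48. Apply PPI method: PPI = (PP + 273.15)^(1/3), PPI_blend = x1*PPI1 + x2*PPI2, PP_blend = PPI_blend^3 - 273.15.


PPI_1 = (-17 + 273.15)^(1/3) = 6.350844
PPI_2 = (-3 + 273.15)^(1/3) = 6.464501
PPI_blend = 0.52 * 6.350844 + 0.48 * 6.464501 = 6.405399
PP_blend = 6.405399^3 - 273.15 = 262.808 - 273.15 = -10.34

-10.34 degC


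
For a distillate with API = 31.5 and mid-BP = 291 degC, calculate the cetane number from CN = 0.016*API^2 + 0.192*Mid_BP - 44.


CN = 0.016 * 31.5^2 + 0.192 * 291 - 44
CN = 15.876 + 55.872 - 44 = 27.748

27.748


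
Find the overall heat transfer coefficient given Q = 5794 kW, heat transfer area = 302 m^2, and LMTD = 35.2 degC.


From Q = U*A*LMTD, U = Q / (A * LMTD)
U = 5794 / (302 * 35.2) = 5794 / 10630.4 = 0.5450

0.5450 kW/(m^2*K)


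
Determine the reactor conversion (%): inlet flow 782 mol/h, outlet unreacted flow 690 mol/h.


X = (F_in - F_out) / F_in * 100
Moles reacted = 782 - 690 = 92
X = 92 / 782 * 100
= 0.1176 * 100
= 11.76 %

11.76 %


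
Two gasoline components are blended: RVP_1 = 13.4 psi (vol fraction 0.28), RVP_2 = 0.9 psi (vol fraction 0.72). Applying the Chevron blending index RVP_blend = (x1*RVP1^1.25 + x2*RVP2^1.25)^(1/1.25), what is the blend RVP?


Chevron index: RVP_blend = (sum xi*RVPi^1.25)^(1/1.25)
RVP^1.25 terms: 0.28 * 13.4^1.25 + 0.72 * 0.9^1.25 = 7.80974
RVP_blend = 7.80974^(1/1.25) = 5.177

5.177 psi


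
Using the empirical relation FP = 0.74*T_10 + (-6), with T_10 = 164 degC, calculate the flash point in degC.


FP = 0.74 * 164 + (-6) = 115.36

115.36 degC


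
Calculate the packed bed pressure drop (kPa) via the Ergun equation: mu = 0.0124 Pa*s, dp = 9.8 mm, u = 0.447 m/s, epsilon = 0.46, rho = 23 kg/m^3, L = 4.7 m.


dp = 9.8 mm = 0.0098 m
Viscous term = 150*0.0124*0.447*(1-0.46)^2 / (0.0098^2*0.46^3) = 25934.8
Inertial term = 1.75*23*0.447^2*(1-0.46) / (0.0098*0.46^3) = 4552.76
dP/L = 25934.8 + 4552.76 = 30487.6 Pa/m
dP = 30487.6 * 4.7 / 1000 = 143.3 kPa

143.3 kPa


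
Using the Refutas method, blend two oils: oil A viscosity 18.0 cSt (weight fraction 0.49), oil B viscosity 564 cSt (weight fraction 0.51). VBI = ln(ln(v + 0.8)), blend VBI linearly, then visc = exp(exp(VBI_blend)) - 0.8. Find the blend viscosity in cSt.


Refutas method: VBN_i = 14.534*ln(ln(visc_i + 0.8)) + 10.975, blended linearly by mass fraction; since VBN is linear in VBI_i = ln(ln(visc_i + 0.8)) and the fractions sum to 1, blend VBI directly: visc = exp(exp(VBI_blend)) - 0.8
VBI_1 = ln(ln(18.0 + 0.8)) = 1.07632
VBI_2 = ln(ln(564 + 0.8)) = 1.84632
VBI_blend = 0.49 * 1.07632 + 0.51 * 1.84632 = 1.46902
visc_blend = exp(exp(1.46902)) - 0.8 = 76.29

76.29 cSt


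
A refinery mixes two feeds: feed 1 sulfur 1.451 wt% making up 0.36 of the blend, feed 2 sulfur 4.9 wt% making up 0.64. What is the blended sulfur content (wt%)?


Linear sulfur blending: S_blend = x1*S1 + x2*S2
Contribution 1: 0.36 * 1.451 = 0.52236 wt%
Contribution 2: 0.64 * 4.9 = 3.136 wt%
S_blend = 0.52236 + 3.136 = 3.65836

3.65836 wt%


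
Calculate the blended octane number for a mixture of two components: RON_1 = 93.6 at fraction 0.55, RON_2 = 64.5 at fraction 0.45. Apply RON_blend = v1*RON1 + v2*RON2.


Linear blending: RON_blend = sum(vi * RONi)
Contribution 1: 0.55 * 93.6 = 51.48
Contribution 2: 0.45 * 64.5 = 29.025
RON_blend = 51.48 + 29.025 = 80.505

80.505


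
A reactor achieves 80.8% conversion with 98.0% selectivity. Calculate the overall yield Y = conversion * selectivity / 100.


Overall yield = conversion (%) * selectivity (%) / 100
Conversion = 80.8%, Selectivity = 98.0%
Y = 80.8 * 98.0 / 100
= 79.184 %

79.184 %
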